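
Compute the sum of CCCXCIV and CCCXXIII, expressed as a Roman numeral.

CCCXCIV = 394
CCCXXIII = 323
394 + 323 = 717

DCCXVII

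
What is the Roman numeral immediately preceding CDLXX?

CDLXX = 470, so the previous integer is 470 - 1 = 469

CDLXIX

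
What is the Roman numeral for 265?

Convert 265 to Roman numerals:
  265 contains 2×100 (CC)
  65 contains 1×50 (L)
  15 contains 1×10 (X)
  5 contains 1×5 (V)

CCLXV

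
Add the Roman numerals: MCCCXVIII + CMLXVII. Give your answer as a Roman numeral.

MCCCXVIII = 1318
CMLXVII = 967
1318 + 967 = 2285

MMCCLXXXV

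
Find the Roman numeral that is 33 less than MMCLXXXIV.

MMCLXXXIV = 2184
2184 - 33 = 2151

MMCLI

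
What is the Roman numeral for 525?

Convert 525 to Roman numerals:
  525 contains 1×500 (D)
  25 contains 2×10 (XX)
  5 contains 1×5 (V)

DXXV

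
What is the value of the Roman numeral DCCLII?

DCCLII: D=500, C=100, C=100, L=50, I=1, I=1
500 + 100 + 100 + 50 + 1 + 1 = 752

752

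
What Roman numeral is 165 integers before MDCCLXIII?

MDCCLXIII = 1763
1763 - 165 = 1598

MDXCVIII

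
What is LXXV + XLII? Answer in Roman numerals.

LXXV = 75
XLII = 42
75 + 42 = 117

CXVII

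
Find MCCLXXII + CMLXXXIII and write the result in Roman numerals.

MCCLXXII = 1272
CMLXXXIII = 983
1272 + 983 = 2255

MMCCLV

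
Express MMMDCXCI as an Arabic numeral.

MMMDCXCI: M=1000, M=1000, M=1000, D=500, C=100, XC=90, I=1
1000 + 1000 + 1000 + 500 + 100 + 90 + 1 = 3691

3691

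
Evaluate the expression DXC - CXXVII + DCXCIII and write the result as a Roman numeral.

DXC = 590, CXXVII = 127, DCXCIII = 693
590 - 127 = 463
463 + 693 = 1156

MCLVI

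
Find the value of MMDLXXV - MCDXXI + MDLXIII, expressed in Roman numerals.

MMDLXXV = 2575, MCDXXI = 1421, MDLXIII = 1563
2575 - 1421 = 1154
1154 + 1563 = 2717

MMDCCXVII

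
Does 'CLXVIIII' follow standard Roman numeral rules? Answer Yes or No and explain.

'CLXVIIII': More than 3 consecutive I's

No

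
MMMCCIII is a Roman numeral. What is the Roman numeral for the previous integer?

MMMCCIII = 3203; previous is 3202

MMMCCII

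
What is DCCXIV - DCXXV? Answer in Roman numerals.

DCCXIV = 714
DCXXV = 625
714 - 625 = 89

LXXXIX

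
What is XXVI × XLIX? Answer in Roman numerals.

XXVI = 26
XLIX = 49
26 × 49 = 1274

MCCLXXIV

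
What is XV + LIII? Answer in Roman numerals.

XV = 15
LIII = 53
15 + 53 = 68

LXVIII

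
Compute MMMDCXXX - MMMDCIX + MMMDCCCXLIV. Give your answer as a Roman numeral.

MMMDCXXX = 3630, MMMDCIX = 3609, MMMDCCCXLIV = 3844
3630 - 3609 = 21
21 + 3844 = 3865

MMMDCCCLXV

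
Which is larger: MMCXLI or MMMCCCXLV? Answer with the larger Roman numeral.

MMCXLI = 2141
MMMCCCXLV = 3345
3345 is larger

MMMCCCXLV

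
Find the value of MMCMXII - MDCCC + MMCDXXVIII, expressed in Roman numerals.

MMCMXII = 2912, MDCCC = 1800, MMCDXXVIII = 2428
2912 - 1800 = 1112
1112 + 2428 = 3540

MMMDXL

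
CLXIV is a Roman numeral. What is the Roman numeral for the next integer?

CLXIV = 164; next is 165

CLXV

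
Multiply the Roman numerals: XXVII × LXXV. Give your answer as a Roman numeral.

XXVII = 27
LXXV = 75
27 × 75 = 2025

MMXXV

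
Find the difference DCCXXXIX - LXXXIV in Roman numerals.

DCCXXXIX = 739
LXXXIV = 84
739 - 84 = 655

DCLV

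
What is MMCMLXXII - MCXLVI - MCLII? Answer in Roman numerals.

MMCMLXXII = 2972, MCXLVI = 1146, MCLII = 1152
2972 - 1146 = 1826
1826 - 1152 = 674

DCLXXIV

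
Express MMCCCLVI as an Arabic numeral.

MMCCCLVI: M=1000, M=1000, C=100, C=100, C=100, L=50, V=5, I=1
1000 + 1000 + 100 + 100 + 100 + 50 + 5 + 1 = 2356

2356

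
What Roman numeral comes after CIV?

CIV = 104, so the next integer is 104 + 1 = 105

CV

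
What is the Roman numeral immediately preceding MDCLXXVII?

MDCLXXVII = 1677, so the previous integer is 1677 - 1 = 1676

MDCLXXVI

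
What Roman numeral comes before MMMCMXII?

MMMCMXII = 3912; previous is 3911

MMMCMXI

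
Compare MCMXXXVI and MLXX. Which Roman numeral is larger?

MCMXXXVI = 1936
MLXX = 1070
1936 is larger

MCMXXXVI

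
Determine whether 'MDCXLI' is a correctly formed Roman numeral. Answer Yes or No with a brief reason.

'MDCXLI': Check the rules: uses only the symbols I, V, X, L, C, D, M; no symbol is repeated more than three times in a row; V, L and D each appear at most once; the only place a smaller symbol precedes a larger one is the allowed subtractive pair XL, the symbol right after such a pair (if any) is smaller than the pair's first symbol, and otherwise the values never increase from left to right. Value: M (1000) + D (500) + C (100) + XL (40) + I (1) = 1641. So it is a valid standard Roman numeral.

Yes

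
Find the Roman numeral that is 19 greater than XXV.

XXV = 25
25 + 19 = 44

XLIV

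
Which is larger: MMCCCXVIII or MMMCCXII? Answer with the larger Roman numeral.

MMCCCXVIII = 2318
MMMCCXII = 3212
3212 is larger

MMMCCXII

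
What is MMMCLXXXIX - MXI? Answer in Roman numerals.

MMMCLXXXIX = 3189
MXI = 1011
3189 - 1011 = 2178

MMCLXXVIII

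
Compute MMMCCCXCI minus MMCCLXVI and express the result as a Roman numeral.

MMMCCCXCI = 3391
MMCCLXVI = 2266
3391 - 2266 = 1125

MCXXV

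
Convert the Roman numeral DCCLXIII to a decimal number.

DCCLXIII: D=500, C=100, C=100, L=50, X=10, I=1, I=1, I=1
500 + 100 + 100 + 50 + 10 + 1 + 1 + 1 = 763

763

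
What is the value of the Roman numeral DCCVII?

DCCVII: D=500, C=100, C=100, V=5, I=1, I=1
500 + 100 + 100 + 5 + 1 + 1 = 707

707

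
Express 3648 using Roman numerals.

Convert 3648 to Roman numerals:
  3648 contains 3×1000 (MMM)
  648 contains 1×500 (D)
  148 contains 1×100 (C)
  48 contains 1×40 (XL)
  8 contains 1×5 (V)
  3 contains 3×1 (III)

MMMDCXLVIII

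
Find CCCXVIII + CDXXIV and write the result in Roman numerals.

CCCXVIII = 318
CDXXIV = 424
318 + 424 = 742

DCCXLII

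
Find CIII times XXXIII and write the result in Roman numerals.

CIII = 103
XXXIII = 33
103 × 33 = 3399

MMMCCCXCIX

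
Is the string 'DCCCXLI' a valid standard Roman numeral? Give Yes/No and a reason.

'DCCCXLI': Check the rules: uses only the symbols I, V, X, L, C, D, M; no symbol is repeated more than three times in a row; V, L and D each appear at most once; the only place a smaller symbol precedes a larger one is the allowed subtractive pair XL, the symbol right after such a pair (if any) is smaller than the pair's first symbol, and otherwise the values never increase from left to right. Value: D (500) + C (100) + C (100) + C (100) + XL (40) + I (1) = 841. So it is a valid standard Roman numeral.

Yes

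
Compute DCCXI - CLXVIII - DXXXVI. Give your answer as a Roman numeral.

DCCXI = 711, CLXVIII = 168, DXXXVI = 536
711 - 168 = 543
543 - 536 = 7

VII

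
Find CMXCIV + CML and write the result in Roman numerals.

CMXCIV = 994
CML = 950
994 + 950 = 1944

MCMXLIV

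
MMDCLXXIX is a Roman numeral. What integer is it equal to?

MMDCLXXIX: M=1000, M=1000, D=500, C=100, L=50, X=10, X=10, IX=9
1000 + 1000 + 500 + 100 + 50 + 10 + 10 + 9 = 2679

2679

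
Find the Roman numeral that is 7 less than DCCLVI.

DCCLVI = 756
756 - 7 = 749

DCCXLIX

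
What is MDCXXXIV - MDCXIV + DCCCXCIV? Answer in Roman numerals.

MDCXXXIV = 1634, MDCXIV = 1614, DCCCXCIV = 894
1634 - 1614 = 20
20 + 894 = 914

CMXIV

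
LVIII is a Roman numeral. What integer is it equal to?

LVIII: L=50, V=5, I=1, I=1, I=1
50 + 5 + 1 + 1 + 1 = 58

58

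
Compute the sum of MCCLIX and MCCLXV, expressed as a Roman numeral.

MCCLIX = 1259
MCCLXV = 1265
1259 + 1265 = 2524

MMDXXIV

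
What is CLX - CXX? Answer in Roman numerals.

CLX = 160
CXX = 120
160 - 120 = 40

XL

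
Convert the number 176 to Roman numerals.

Convert 176 to Roman numerals:
  176 contains 1×100 (C)
  76 contains 1×50 (L)
  26 contains 2×10 (XX)
  6 contains 1×5 (V)
  1 contains 1×1 (I)

CLXXVI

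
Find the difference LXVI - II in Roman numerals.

LXVI = 66
II = 2
66 - 2 = 64

LXIV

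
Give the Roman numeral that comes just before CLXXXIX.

CLXXXIX = 189; previous is 188

CLXXXVIII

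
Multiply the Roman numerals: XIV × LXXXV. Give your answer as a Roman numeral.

XIV = 14
LXXXV = 85
14 × 85 = 1190

MCXC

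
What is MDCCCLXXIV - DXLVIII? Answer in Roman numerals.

MDCCCLXXIV = 1874
DXLVIII = 548
1874 - 548 = 1326

MCCCXXVI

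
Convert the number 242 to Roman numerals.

Convert 242 to Roman numerals:
  242 contains 2×100 (CC)
  42 contains 1×40 (XL)
  2 contains 2×1 (II)

CCXLII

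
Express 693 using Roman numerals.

Convert 693 to Roman numerals:
  693 contains 1×500 (D)
  193 contains 1×100 (C)
  93 contains 1×90 (XC)
  3 contains 3×1 (III)

DCXCIII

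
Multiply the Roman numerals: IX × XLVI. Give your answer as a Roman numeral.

IX = 9
XLVI = 46
9 × 46 = 414

CDXIV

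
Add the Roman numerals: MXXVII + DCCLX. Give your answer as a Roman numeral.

MXXVII = 1027
DCCLX = 760
1027 + 760 = 1787

MDCCLXXXVII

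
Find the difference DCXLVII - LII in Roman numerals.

DCXLVII = 647
LII = 52
647 - 52 = 595

DXCV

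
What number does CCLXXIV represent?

CCLXXIV: C=100, C=100, L=50, X=10, X=10, IV=4
100 + 100 + 50 + 10 + 10 + 4 = 274

274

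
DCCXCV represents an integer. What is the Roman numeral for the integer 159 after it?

DCCXCV = 795
795 + 159 = 954

CMLIV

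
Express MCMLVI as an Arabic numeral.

MCMLVI: M=1000, CM=900, L=50, V=5, I=1
1000 + 900 + 50 + 5 + 1 = 1956

1956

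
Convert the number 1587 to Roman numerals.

Convert 1587 to Roman numerals:
  1587 contains 1×1000 (M)
  587 contains 1×500 (D)
  87 contains 1×50 (L)
  37 contains 3×10 (XXX)
  7 contains 1×5 (V)
  2 contains 2×1 (II)

MDLXXXVII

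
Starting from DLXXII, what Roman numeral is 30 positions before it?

DLXXII = 572
572 - 30 = 542

DXLII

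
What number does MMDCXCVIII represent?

MMDCXCVIII: M=1000, M=1000, D=500, C=100, XC=90, V=5, I=1, I=1, I=1
1000 + 1000 + 500 + 100 + 90 + 5 + 1 + 1 + 1 = 2698

2698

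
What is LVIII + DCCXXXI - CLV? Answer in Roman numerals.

LVIII = 58, DCCXXXI = 731, CLV = 155
58 + 731 = 789
789 - 155 = 634

DCXXXIV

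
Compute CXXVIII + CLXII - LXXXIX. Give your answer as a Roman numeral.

CXXVIII = 128, CLXII = 162, LXXXIX = 89
128 + 162 = 290
290 - 89 = 201

CCI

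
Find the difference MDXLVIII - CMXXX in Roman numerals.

MDXLVIII = 1548
CMXXX = 930
1548 - 930 = 618

DCXVIII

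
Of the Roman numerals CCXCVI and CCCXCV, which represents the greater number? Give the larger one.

CCXCVI = 296
CCCXCV = 395
395 is larger

CCCXCV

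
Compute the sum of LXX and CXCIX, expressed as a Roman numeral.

LXX = 70
CXCIX = 199
70 + 199 = 269

CCLXIX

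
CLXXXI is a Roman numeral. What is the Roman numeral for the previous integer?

CLXXXI = 181; previous is 180

CLXXX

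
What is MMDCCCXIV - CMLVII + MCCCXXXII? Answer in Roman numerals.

MMDCCCXIV = 2814, CMLVII = 957, MCCCXXXII = 1332
2814 - 957 = 1857
1857 + 1332 = 3189

MMMCLXXXIX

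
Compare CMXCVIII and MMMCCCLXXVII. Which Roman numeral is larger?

CMXCVIII = 998
MMMCCCLXXVII = 3377
3377 is larger

MMMCCCLXXVII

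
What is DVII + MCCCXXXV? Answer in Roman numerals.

DVII = 507
MCCCXXXV = 1335
507 + 1335 = 1842

MDCCCXLII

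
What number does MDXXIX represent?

MDXXIX: M=1000, D=500, X=10, X=10, IX=9
1000 + 500 + 10 + 10 + 9 = 1529

1529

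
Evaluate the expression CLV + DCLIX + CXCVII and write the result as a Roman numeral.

CLV = 155, DCLIX = 659, CXCVII = 197
155 + 659 = 814
814 + 197 = 1011

MXI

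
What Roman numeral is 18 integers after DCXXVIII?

DCXXVIII = 628
628 + 18 = 646

DCXLVI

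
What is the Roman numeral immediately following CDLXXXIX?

CDLXXXIX = 489, so the next integer is 489 + 1 = 490

CDXC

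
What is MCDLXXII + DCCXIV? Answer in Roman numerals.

MCDLXXII = 1472
DCCXIV = 714
1472 + 714 = 2186

MMCLXXXVI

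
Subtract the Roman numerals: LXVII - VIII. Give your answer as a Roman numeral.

LXVII = 67
VIII = 8
67 - 8 = 59

LIX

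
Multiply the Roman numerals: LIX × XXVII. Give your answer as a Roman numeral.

LIX = 59
XXVII = 27
59 × 27 = 1593

MDXCIII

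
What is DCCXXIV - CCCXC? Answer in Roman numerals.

DCCXXIV = 724
CCCXC = 390
724 - 390 = 334

CCCXXXIV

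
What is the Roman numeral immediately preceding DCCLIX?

DCCLIX = 759, so the previous integer is 759 - 1 = 758

DCCLVIII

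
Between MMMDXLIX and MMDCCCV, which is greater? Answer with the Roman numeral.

MMMDXLIX = 3549
MMDCCCV = 2805
3549 is larger

MMMDXLIX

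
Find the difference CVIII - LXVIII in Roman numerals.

CVIII = 108
LXVIII = 68
108 - 68 = 40

XL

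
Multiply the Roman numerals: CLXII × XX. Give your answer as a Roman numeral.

CLXII = 162
XX = 20
162 × 20 = 3240

MMMCCXL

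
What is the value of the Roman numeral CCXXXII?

CCXXXII: C=100, C=100, X=10, X=10, X=10, I=1, I=1
100 + 100 + 10 + 10 + 10 + 1 + 1 = 232

232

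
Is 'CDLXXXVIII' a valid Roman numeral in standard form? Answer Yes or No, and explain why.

'CDLXXXVIII': Check the rules: uses only the symbols I, V, X, L, C, D, M; no symbol is repeated more than three times in a row; V, L and D each appear at most once; the only place a smaller symbol precedes a larger one is the allowed subtractive pair CD, the symbol right after such a pair (if any) is smaller than the pair's first symbol, and otherwise the values never increase from left to right. Value: CD (400) + L (50) + X (10) + X (10) + X (10) + V (5) + I (1) + I (1) + I (1) = 488. So it is a valid standard Roman numeral.

Yes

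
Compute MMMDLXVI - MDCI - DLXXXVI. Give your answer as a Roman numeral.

MMMDLXVI = 3566, MDCI = 1601, DLXXXVI = 586
3566 - 1601 = 1965
1965 - 586 = 1379

MCCCLXXIX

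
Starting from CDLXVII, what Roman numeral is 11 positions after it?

CDLXVII = 467
467 + 11 = 478

CDLXXVIII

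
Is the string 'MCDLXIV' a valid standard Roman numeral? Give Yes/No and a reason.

'MCDLXIV': Check the rules: uses only the symbols I, V, X, L, C, D, M; no symbol is repeated more than three times in a row; V, L and D each appear at most once; the only places a smaller symbol precedes a larger one are the allowed subtractive pairs CD, IV, the symbol right after such a pair (if any) is smaller than the pair's first symbol, and otherwise the values never increase from left to right. Value: M (1000) + CD (400) + L (50) + X (10) + IV (4) = 1464. So it is a valid standard Roman numeral.

Yes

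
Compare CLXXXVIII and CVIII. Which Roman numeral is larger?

CLXXXVIII = 188
CVIII = 108
188 is larger

CLXXXVIII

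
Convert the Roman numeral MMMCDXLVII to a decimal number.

MMMCDXLVII: M=1000, M=1000, M=1000, CD=400, XL=40, V=5, I=1, I=1
1000 + 1000 + 1000 + 400 + 40 + 5 + 1 + 1 = 3447

3447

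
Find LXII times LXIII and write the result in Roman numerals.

LXII = 62
LXIII = 63
62 × 63 = 3906

MMMCMVI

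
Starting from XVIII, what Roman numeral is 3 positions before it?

XVIII = 18
18 - 3 = 15

XV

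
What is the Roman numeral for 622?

Convert 622 to Roman numerals:
  622 contains 1×500 (D)
  122 contains 1×100 (C)
  22 contains 2×10 (XX)
  2 contains 2×1 (II)

DCXXII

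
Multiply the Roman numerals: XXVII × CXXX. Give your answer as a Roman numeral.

XXVII = 27
CXXX = 130
27 × 130 = 3510

MMMDX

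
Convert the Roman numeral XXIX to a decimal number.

XXIX: X=10, X=10, IX=9
10 + 10 + 9 = 29

29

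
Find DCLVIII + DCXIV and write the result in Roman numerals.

DCLVIII = 658
DCXIV = 614
658 + 614 = 1272

MCCLXXII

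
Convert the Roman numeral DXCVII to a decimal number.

DXCVII: D=500, XC=90, V=5, I=1, I=1
500 + 90 + 5 + 1 + 1 = 597

597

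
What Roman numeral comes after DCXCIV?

DCXCIV = 694, so the next integer is 694 + 1 = 695

DCXCV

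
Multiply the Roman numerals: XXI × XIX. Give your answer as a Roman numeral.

XXI = 21
XIX = 19
21 × 19 = 399

CCCXCIX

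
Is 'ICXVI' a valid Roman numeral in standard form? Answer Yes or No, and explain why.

'ICXVI': Invalid subtractive combination: IC

No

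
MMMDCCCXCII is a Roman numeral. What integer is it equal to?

MMMDCCCXCII: M=1000, M=1000, M=1000, D=500, C=100, C=100, C=100, XC=90, I=1, I=1
1000 + 1000 + 1000 + 500 + 100 + 100 + 100 + 90 + 1 + 1 = 3892

3892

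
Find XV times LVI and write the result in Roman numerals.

XV = 15
LVI = 56
15 × 56 = 840

DCCCXL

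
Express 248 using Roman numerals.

Convert 248 to Roman numerals:
  248 contains 2×100 (CC)
  48 contains 1×40 (XL)
  8 contains 1×5 (V)
  3 contains 3×1 (III)

CCXLVIII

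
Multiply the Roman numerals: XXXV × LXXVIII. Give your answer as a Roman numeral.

XXXV = 35
LXXVIII = 78
35 × 78 = 2730

MMDCCXXX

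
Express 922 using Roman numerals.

Convert 922 to Roman numerals:
  922 contains 1×900 (CM)
  22 contains 2×10 (XX)
  2 contains 2×1 (II)

CMXXII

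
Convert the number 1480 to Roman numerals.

Convert 1480 to Roman numerals:
  1480 contains 1×1000 (M)
  480 contains 1×400 (CD)
  80 contains 1×50 (L)
  30 contains 3×10 (XXX)

MCDLXXX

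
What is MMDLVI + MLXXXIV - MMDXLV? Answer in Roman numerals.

MMDLVI = 2556, MLXXXIV = 1084, MMDXLV = 2545
2556 + 1084 = 3640
3640 - 2545 = 1095

MXCV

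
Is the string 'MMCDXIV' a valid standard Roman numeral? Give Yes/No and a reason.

'MMCDXIV': Check the rules: uses only the symbols I, V, X, L, C, D, M; no symbol is repeated more than three times in a row; V, L and D each appear at most once; the only places a smaller symbol precedes a larger one are the allowed subtractive pairs CD, IV, the symbol right after such a pair (if any) is smaller than the pair's first symbol, and otherwise the values never increase from left to right. Value: M (1000) + M (1000) + CD (400) + X (10) + IV (4) = 2414. So it is a valid standard Roman numeral.

Yes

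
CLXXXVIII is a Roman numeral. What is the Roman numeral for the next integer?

CLXXXVIII = 188; next is 189

CLXXXIX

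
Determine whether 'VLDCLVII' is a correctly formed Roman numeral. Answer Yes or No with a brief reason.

'VLDCLVII': V should not appear more than once

No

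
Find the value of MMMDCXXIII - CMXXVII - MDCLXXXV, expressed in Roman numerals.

MMMDCXXIII = 3623, CMXXVII = 927, MDCLXXXV = 1685
3623 - 927 = 2696
2696 - 1685 = 1011

MXI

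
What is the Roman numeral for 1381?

Convert 1381 to Roman numerals:
  1381 contains 1×1000 (M)
  381 contains 3×100 (CCC)
  81 contains 1×50 (L)
  31 contains 3×10 (XXX)
  1 contains 1×1 (I)

MCCCLXXXI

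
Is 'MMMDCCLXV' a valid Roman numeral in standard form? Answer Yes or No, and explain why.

'MMMDCCLXV': Check the rules: uses only the symbols I, V, X, L, C, D, M; no symbol is repeated more than three times in a row; V, L and D each appear at most once; no smaller symbol precedes a larger one (values never increase from left to right). Value: M (1000) + M (1000) + M (1000) + D (500) + C (100) + C (100) + L (50) + X (10) + V (5) = 3765. So it is a valid standard Roman numeral.

Yes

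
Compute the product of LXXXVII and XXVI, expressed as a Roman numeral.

LXXXVII = 87
XXVI = 26
87 × 26 = 2262

MMCCLXII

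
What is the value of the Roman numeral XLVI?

XLVI: XL=40, V=5, I=1
40 + 5 + 1 = 46

46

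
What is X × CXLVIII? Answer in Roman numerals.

X = 10
CXLVIII = 148
10 × 148 = 1480

MCDLXXX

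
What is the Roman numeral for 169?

Convert 169 to Roman numerals:
  169 contains 1×100 (C)
  69 contains 1×50 (L)
  19 contains 1×10 (X)
  9 contains 1×9 (IX)

CLXIX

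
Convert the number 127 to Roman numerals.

Convert 127 to Roman numerals:
  127 contains 1×100 (C)
  27 contains 2×10 (XX)
  7 contains 1×5 (V)
  2 contains 2×1 (II)

CXXVII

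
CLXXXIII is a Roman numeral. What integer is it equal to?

CLXXXIII: C=100, L=50, X=10, X=10, X=10, I=1, I=1, I=1
100 + 50 + 10 + 10 + 10 + 1 + 1 + 1 = 183

183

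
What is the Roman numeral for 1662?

Convert 1662 to Roman numerals:
  1662 contains 1×1000 (M)
  662 contains 1×500 (D)
  162 contains 1×100 (C)
  62 contains 1×50 (L)
  12 contains 1×10 (X)
  2 contains 2×1 (II)

MDCLXII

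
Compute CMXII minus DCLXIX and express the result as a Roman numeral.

CMXII = 912
DCLXIX = 669
912 - 669 = 243

CCXLIII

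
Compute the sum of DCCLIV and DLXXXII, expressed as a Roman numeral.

DCCLIV = 754
DLXXXII = 582
754 + 582 = 1336

MCCCXXXVI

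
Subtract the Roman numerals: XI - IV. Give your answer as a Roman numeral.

XI = 11
IV = 4
11 - 4 = 7

VII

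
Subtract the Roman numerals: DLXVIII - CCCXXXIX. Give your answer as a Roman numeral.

DLXVIII = 568
CCCXXXIX = 339
568 - 339 = 229

CCXXIX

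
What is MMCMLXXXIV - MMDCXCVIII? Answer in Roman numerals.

MMCMLXXXIV = 2984
MMDCXCVIII = 2698
2984 - 2698 = 286

CCLXXXVI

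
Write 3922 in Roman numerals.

Convert 3922 to Roman numerals:
  3922 contains 3×1000 (MMM)
  922 contains 1×900 (CM)
  22 contains 2×10 (XX)
  2 contains 2×1 (II)

MMMCMXXII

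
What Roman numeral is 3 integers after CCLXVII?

CCLXVII = 267
267 + 3 = 270

CCLXX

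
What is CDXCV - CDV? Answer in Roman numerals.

CDXCV = 495
CDV = 405
495 - 405 = 90

XC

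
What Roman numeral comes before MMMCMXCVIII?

MMMCMXCVIII = 3998; previous is 3997

MMMCMXCVII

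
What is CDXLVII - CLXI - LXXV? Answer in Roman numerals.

CDXLVII = 447, CLXI = 161, LXXV = 75
447 - 161 = 286
286 - 75 = 211

CCXI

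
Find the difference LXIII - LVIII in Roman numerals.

LXIII = 63
LVIII = 58
63 - 58 = 5

V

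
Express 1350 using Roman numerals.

Convert 1350 to Roman numerals:
  1350 contains 1×1000 (M)
  350 contains 3×100 (CCC)
  50 contains 1×50 (L)

MCCCL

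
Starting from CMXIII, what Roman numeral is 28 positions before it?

CMXIII = 913
913 - 28 = 885

DCCCLXXXV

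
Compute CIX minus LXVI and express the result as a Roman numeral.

CIX = 109
LXVI = 66
109 - 66 = 43

XLIII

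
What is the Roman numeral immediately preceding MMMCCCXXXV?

MMMCCCXXXV = 3335; previous is 3334

MMMCCCXXXIV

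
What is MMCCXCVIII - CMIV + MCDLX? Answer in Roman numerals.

MMCCXCVIII = 2298, CMIV = 904, MCDLX = 1460
2298 - 904 = 1394
1394 + 1460 = 2854

MMDCCCLIV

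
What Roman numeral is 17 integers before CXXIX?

CXXIX = 129
129 - 17 = 112

CXII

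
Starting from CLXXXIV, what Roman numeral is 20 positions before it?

CLXXXIV = 184
184 - 20 = 164

CLXIV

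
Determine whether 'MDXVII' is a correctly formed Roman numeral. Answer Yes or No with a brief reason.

'MDXVII': Check the rules: uses only the symbols I, V, X, L, C, D, M; no symbol is repeated more than three times in a row; V, L and D each appear at most once; no smaller symbol precedes a larger one (values never increase from left to right). Value: M (1000) + D (500) + X (10) + V (5) + I (1) + I (1) = 1517. So it is a valid standard Roman numeral.

Yes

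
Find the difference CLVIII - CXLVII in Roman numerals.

CLVIII = 158
CXLVII = 147
158 - 147 = 11

XI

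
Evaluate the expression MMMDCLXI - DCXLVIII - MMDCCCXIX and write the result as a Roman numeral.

MMMDCLXI = 3661, DCXLVIII = 648, MMDCCCXIX = 2819
3661 - 648 = 3013
3013 - 2819 = 194

CXCIV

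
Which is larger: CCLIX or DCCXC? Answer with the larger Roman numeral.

CCLIX = 259
DCCXC = 790
790 is larger

DCCXC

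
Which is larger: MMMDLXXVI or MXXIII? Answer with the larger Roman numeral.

MMMDLXXVI = 3576
MXXIII = 1023
3576 is larger

MMMDLXXVI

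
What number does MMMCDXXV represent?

MMMCDXXV: M=1000, M=1000, M=1000, CD=400, X=10, X=10, V=5
1000 + 1000 + 1000 + 400 + 10 + 10 + 5 = 3425

3425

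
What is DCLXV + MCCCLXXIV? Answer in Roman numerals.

DCLXV = 665
MCCCLXXIV = 1374
665 + 1374 = 2039

MMXXXIX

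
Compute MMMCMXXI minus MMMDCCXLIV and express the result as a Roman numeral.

MMMCMXXI = 3921
MMMDCCXLIV = 3744
3921 - 3744 = 177

CLXXVII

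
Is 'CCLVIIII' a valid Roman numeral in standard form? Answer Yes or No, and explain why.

'CCLVIIII': More than 3 consecutive I's

No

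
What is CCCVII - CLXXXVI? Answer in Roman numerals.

CCCVII = 307
CLXXXVI = 186
307 - 186 = 121

CXXI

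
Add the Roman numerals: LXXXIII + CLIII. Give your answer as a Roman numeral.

LXXXIII = 83
CLIII = 153
83 + 153 = 236

CCXXXVI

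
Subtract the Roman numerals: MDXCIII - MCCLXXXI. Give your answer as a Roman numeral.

MDXCIII = 1593
MCCLXXXI = 1281
1593 - 1281 = 312

CCCXII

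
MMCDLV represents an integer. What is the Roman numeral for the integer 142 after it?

MMCDLV = 2455
2455 + 142 = 2597

MMDXCVII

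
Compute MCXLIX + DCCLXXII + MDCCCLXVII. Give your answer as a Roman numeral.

MCXLIX = 1149, DCCLXXII = 772, MDCCCLXVII = 1867
1149 + 772 = 1921
1921 + 1867 = 3788

MMMDCCLXXXVIII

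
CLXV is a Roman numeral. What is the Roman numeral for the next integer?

CLXV = 165, so the next integer is 165 + 1 = 166

CLXVI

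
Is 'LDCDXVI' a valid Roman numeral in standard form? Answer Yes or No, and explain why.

'LDCDXVI': D should not appear more than once

No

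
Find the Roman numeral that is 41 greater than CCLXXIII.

CCLXXIII = 273
273 + 41 = 314

CCCXIV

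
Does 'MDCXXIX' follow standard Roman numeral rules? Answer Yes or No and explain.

'MDCXXIX': Check the rules: uses only the symbols I, V, X, L, C, D, M; no symbol is repeated more than three times in a row; V, L and D each appear at most once; the only place a smaller symbol precedes a larger one is the allowed subtractive pair IX, the symbol right after such a pair (if any) is smaller than the pair's first symbol, and otherwise the values never increase from left to right. Value: M (1000) + D (500) + C (100) + X (10) + X (10) + IX (9) = 1629. So it is a valid standard Roman numeral.

Yes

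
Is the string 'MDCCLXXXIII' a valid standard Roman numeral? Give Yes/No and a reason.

'MDCCLXXXIII': Check the rules: uses only the symbols I, V, X, L, C, D, M; no symbol is repeated more than three times in a row; V, L and D each appear at most once; no smaller symbol precedes a larger one (values never increase from left to right). Value: M (1000) + D (500) + C (100) + C (100) + L (50) + X (10) + X (10) + X (10) + I (1) + I (1) + I (1) = 1783. So it is a valid standard Roman numeral.

Yes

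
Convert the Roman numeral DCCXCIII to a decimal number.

DCCXCIII: D=500, C=100, C=100, XC=90, I=1, I=1, I=1
500 + 100 + 100 + 90 + 1 + 1 + 1 = 793

793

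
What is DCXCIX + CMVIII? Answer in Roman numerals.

DCXCIX = 699
CMVIII = 908
699 + 908 = 1607

MDCVII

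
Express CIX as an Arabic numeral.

CIX: C=100, IX=9
100 + 9 = 109

109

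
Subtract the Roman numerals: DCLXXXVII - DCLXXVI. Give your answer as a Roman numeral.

DCLXXXVII = 687
DCLXXVI = 676
687 - 676 = 11

XI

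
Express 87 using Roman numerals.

Convert 87 to Roman numerals:
  87 contains 1×50 (L)
  37 contains 3×10 (XXX)
  7 contains 1×5 (V)
  2 contains 2×1 (II)

LXXXVII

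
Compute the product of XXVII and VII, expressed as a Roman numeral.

XXVII = 27
VII = 7
27 × 7 = 189

CLXXXIX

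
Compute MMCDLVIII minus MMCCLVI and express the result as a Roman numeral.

MMCDLVIII = 2458
MMCCLVI = 2256
2458 - 2256 = 202

CCII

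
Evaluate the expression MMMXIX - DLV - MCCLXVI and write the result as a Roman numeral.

MMMXIX = 3019, DLV = 555, MCCLXVI = 1266
3019 - 555 = 2464
2464 - 1266 = 1198

MCXCVIII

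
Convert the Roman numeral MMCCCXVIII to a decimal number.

MMCCCXVIII: M=1000, M=1000, C=100, C=100, C=100, X=10, V=5, I=1, I=1, I=1
1000 + 1000 + 100 + 100 + 100 + 10 + 5 + 1 + 1 + 1 = 2318

2318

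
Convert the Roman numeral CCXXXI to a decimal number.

CCXXXI: C=100, C=100, X=10, X=10, X=10, I=1
100 + 100 + 10 + 10 + 10 + 1 = 231

231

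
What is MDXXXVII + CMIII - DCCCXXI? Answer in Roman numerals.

MDXXXVII = 1537, CMIII = 903, DCCCXXI = 821
1537 + 903 = 2440
2440 - 821 = 1619

MDCXIX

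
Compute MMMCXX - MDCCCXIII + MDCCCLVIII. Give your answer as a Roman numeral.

MMMCXX = 3120, MDCCCXIII = 1813, MDCCCLVIII = 1858
3120 - 1813 = 1307
1307 + 1858 = 3165

MMMCLXV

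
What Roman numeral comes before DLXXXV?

DLXXXV = 585; previous is 584

DLXXXIV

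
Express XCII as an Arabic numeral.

XCII: XC=90, I=1, I=1
90 + 1 + 1 = 92

92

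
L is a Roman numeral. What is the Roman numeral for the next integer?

L = 50; next is 51

LI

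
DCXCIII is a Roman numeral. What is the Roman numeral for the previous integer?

DCXCIII = 693; previous is 692

DCXCII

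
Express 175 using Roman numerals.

Convert 175 to Roman numerals:
  175 contains 1×100 (C)
  75 contains 1×50 (L)
  25 contains 2×10 (XX)
  5 contains 1×5 (V)

CLXXV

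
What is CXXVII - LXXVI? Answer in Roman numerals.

CXXVII = 127
LXXVI = 76
127 - 76 = 51

LI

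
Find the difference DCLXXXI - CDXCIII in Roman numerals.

DCLXXXI = 681
CDXCIII = 493
681 - 493 = 188

CLXXXVIII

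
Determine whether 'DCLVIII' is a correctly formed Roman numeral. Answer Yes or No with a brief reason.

'DCLVIII': Check the rules: uses only the symbols I, V, X, L, C, D, M; no symbol is repeated more than three times in a row; V, L and D each appear at most once; no smaller symbol precedes a larger one (values never increase from left to right). Value: D (500) + C (100) + L (50) + V (5) + I (1) + I (1) + I (1) = 658. So it is a valid standard Roman numeral.

Yes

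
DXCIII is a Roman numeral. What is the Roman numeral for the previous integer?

DXCIII = 593; previous is 592

DXCII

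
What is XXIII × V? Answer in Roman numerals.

XXIII = 23
V = 5
23 × 5 = 115

CXV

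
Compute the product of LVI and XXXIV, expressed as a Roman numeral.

LVI = 56
XXXIV = 34
56 × 34 = 1904

MCMIV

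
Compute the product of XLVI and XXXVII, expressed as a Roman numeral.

XLVI = 46
XXXVII = 37
46 × 37 = 1702

MDCCII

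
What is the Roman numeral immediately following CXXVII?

CXXVII = 127; next is 128

CXXVIII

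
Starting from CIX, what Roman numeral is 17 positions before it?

CIX = 109
109 - 17 = 92

XCII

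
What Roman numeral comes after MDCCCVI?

MDCCCVI = 1806, so the next integer is 1806 + 1 = 1807

MDCCCVII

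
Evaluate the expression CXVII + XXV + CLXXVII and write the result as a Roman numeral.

CXVII = 117, XXV = 25, CLXXVII = 177
117 + 25 = 142
142 + 177 = 319

CCCXIX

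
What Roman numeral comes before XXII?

XXII = 22; previous is 21

XXI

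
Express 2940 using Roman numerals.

Convert 2940 to Roman numerals:
  2940 contains 2×1000 (MM)
  940 contains 1×900 (CM)
  40 contains 1×40 (XL)

MMCMXL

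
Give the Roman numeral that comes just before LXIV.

LXIV = 64, so the previous integer is 64 - 1 = 63

LXIII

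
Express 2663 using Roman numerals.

Convert 2663 to Roman numerals:
  2663 contains 2×1000 (MM)
  663 contains 1×500 (D)
  163 contains 1×100 (C)
  63 contains 1×50 (L)
  13 contains 1×10 (X)
  3 contains 3×1 (III)

MMDCLXIII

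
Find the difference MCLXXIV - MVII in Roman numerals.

MCLXXIV = 1174
MVII = 1007
1174 - 1007 = 167

CLXVII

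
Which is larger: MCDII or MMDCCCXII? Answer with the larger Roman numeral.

MCDII = 1402
MMDCCCXII = 2812
2812 is larger

MMDCCCXII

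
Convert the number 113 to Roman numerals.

Convert 113 to Roman numerals:
  113 contains 1×100 (C)
  13 contains 1×10 (X)
  3 contains 3×1 (III)

CXIII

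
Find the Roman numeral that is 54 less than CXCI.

CXCI = 191
191 - 54 = 137

CXXXVII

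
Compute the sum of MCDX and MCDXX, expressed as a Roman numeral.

MCDX = 1410
MCDXX = 1420
1410 + 1420 = 2830

MMDCCCXXX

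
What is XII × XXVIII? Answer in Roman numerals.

XII = 12
XXVIII = 28
12 × 28 = 336

CCCXXXVI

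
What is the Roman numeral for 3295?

Convert 3295 to Roman numerals:
  3295 contains 3×1000 (MMM)
  295 contains 2×100 (CC)
  95 contains 1×90 (XC)
  5 contains 1×5 (V)

MMMCCXCV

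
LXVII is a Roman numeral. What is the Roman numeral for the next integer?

LXVII = 67; next is 68

LXVIII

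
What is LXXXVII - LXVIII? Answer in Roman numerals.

LXXXVII = 87
LXVIII = 68
87 - 68 = 19

XIX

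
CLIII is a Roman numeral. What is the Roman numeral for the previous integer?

CLIII = 153; previous is 152

CLII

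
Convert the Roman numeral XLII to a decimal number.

XLII: XL=40, I=1, I=1
40 + 1 + 1 = 42

42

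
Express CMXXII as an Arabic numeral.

CMXXII: CM=900, X=10, X=10, I=1, I=1
900 + 10 + 10 + 1 + 1 = 922

922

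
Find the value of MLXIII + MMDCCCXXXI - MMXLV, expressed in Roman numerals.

MLXIII = 1063, MMDCCCXXXI = 2831, MMXLV = 2045
1063 + 2831 = 3894
3894 - 2045 = 1849

MDCCCXLIX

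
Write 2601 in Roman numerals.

Convert 2601 to Roman numerals:
  2601 contains 2×1000 (MM)
  601 contains 1×500 (D)
  101 contains 1×100 (C)
  1 contains 1×1 (I)

MMDCI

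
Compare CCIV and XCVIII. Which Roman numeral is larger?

CCIV = 204
XCVIII = 98
204 is larger

CCIV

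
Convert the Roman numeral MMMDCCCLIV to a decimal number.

MMMDCCCLIV: M=1000, M=1000, M=1000, D=500, C=100, C=100, C=100, L=50, IV=4
1000 + 1000 + 1000 + 500 + 100 + 100 + 100 + 50 + 4 = 3854

3854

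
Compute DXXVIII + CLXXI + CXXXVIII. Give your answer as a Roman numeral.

DXXVIII = 528, CLXXI = 171, CXXXVIII = 138
528 + 171 = 699
699 + 138 = 837

DCCCXXXVII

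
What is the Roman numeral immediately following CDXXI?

CDXXI = 421, so the next integer is 421 + 1 = 422

CDXXII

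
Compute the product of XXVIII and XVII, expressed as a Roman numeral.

XXVIII = 28
XVII = 17
28 × 17 = 476

CDLXXVI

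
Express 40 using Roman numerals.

Convert 40 to Roman numerals:
  40 contains 1×40 (XL)

XL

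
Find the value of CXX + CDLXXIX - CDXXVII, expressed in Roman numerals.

CXX = 120, CDLXXIX = 479, CDXXVII = 427
120 + 479 = 599
599 - 427 = 172

CLXXII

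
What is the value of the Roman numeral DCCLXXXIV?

DCCLXXXIV: D=500, C=100, C=100, L=50, X=10, X=10, X=10, IV=4
500 + 100 + 100 + 50 + 10 + 10 + 10 + 4 = 784

784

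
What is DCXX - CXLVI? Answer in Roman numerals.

DCXX = 620
CXLVI = 146
620 - 146 = 474

CDLXXIV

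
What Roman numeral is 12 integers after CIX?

CIX = 109
109 + 12 = 121

CXXI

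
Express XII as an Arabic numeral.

XII: X=10, I=1, I=1
10 + 1 + 1 = 12

12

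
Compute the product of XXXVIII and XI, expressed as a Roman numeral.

XXXVIII = 38
XI = 11
38 × 11 = 418

CDXVIII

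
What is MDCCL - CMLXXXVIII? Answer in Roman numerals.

MDCCL = 1750
CMLXXXVIII = 988
1750 - 988 = 762

DCCLXII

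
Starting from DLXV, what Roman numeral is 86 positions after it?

DLXV = 565
565 + 86 = 651

DCLI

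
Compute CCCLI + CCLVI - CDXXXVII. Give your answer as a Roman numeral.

CCCLI = 351, CCLVI = 256, CDXXXVII = 437
351 + 256 = 607
607 - 437 = 170

CLXX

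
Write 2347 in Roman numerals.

Convert 2347 to Roman numerals:
  2347 contains 2×1000 (MM)
  347 contains 3×100 (CCC)
  47 contains 1×40 (XL)
  7 contains 1×5 (V)
  2 contains 2×1 (II)

MMCCCXLVII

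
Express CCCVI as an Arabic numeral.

CCCVI: C=100, C=100, C=100, V=5, I=1
100 + 100 + 100 + 5 + 1 = 306

306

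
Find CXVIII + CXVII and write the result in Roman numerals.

CXVIII = 118
CXVII = 117
118 + 117 = 235

CCXXXV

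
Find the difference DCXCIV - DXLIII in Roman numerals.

DCXCIV = 694
DXLIII = 543
694 - 543 = 151

CLI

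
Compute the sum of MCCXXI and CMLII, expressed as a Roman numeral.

MCCXXI = 1221
CMLII = 952
1221 + 952 = 2173

MMCLXXIII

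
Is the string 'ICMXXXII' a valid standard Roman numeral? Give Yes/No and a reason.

'ICMXXXII': Invalid subtractive combination: IC

No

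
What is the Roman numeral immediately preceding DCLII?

DCLII = 652, so the previous integer is 652 - 1 = 651

DCLI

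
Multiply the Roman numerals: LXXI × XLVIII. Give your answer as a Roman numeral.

LXXI = 71
XLVIII = 48
71 × 48 = 3408

MMMCDVIII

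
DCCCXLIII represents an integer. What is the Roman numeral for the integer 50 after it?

DCCCXLIII = 843
843 + 50 = 893

DCCCXCIII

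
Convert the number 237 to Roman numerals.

Convert 237 to Roman numerals:
  237 contains 2×100 (CC)
  37 contains 3×10 (XXX)
  7 contains 1×5 (V)
  2 contains 2×1 (II)

CCXXXVII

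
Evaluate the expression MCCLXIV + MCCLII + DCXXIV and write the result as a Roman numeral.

MCCLXIV = 1264, MCCLII = 1252, DCXXIV = 624
1264 + 1252 = 2516
2516 + 624 = 3140

MMMCXL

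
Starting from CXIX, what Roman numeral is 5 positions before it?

CXIX = 119
119 - 5 = 114

CXIV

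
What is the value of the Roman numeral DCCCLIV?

DCCCLIV: D=500, C=100, C=100, C=100, L=50, IV=4
500 + 100 + 100 + 100 + 50 + 4 = 854

854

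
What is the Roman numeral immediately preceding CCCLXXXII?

CCCLXXXII = 382; previous is 381

CCCLXXXI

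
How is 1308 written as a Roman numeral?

Convert 1308 to Roman numerals:
  1308 contains 1×1000 (M)
  308 contains 3×100 (CCC)
  8 contains 1×5 (V)
  3 contains 3×1 (III)

MCCCVIII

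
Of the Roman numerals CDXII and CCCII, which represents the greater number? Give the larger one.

CDXII = 412
CCCII = 302
412 is larger

CDXII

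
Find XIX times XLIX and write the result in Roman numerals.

XIX = 19
XLIX = 49
19 × 49 = 931

CMXXXI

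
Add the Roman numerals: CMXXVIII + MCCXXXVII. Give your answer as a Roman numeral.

CMXXVIII = 928
MCCXXXVII = 1237
928 + 1237 = 2165

MMCLXV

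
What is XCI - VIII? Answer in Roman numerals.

XCI = 91
VIII = 8
91 - 8 = 83

LXXXIII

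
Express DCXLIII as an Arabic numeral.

DCXLIII: D=500, C=100, XL=40, I=1, I=1, I=1
500 + 100 + 40 + 1 + 1 + 1 = 643

643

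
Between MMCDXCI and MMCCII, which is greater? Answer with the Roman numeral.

MMCDXCI = 2491
MMCCII = 2202
2491 is larger

MMCDXCI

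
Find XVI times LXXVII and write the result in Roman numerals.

XVI = 16
LXXVII = 77
16 × 77 = 1232

MCCXXXII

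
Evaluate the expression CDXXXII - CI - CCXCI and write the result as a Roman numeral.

CDXXXII = 432, CI = 101, CCXCI = 291
432 - 101 = 331
331 - 291 = 40

XL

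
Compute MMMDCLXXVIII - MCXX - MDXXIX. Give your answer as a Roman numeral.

MMMDCLXXVIII = 3678, MCXX = 1120, MDXXIX = 1529
3678 - 1120 = 2558
2558 - 1529 = 1029

MXXIX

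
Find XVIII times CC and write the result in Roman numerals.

XVIII = 18
CC = 200
18 × 200 = 3600

MMMDC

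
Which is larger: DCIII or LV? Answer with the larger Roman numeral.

DCIII = 603
LV = 55
603 is larger

DCIII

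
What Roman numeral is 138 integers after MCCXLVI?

MCCXLVI = 1246
1246 + 138 = 1384

MCCCLXXXIV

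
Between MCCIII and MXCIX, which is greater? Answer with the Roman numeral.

MCCIII = 1203
MXCIX = 1099
1203 is larger

MCCIII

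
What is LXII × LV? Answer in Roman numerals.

LXII = 62
LV = 55
62 × 55 = 3410

MMMCDX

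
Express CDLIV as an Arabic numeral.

CDLIV: CD=400, L=50, IV=4
400 + 50 + 4 = 454

454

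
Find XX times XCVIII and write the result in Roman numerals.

XX = 20
XCVIII = 98
20 × 98 = 1960

MCMLX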